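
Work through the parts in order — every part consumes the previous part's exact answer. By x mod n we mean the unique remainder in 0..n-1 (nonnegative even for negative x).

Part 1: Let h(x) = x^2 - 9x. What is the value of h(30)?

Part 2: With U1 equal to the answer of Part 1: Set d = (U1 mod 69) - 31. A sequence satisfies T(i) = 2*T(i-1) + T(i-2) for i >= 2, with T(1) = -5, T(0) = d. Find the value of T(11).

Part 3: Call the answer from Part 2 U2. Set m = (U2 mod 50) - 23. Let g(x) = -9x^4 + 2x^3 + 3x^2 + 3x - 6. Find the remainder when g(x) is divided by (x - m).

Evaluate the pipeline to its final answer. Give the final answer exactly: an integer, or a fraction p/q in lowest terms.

-11112

Part 1: 1*(30)^2 - 9*(30)^1 = (900) + (-270) = 630; answer 630
Part 2: U1 = 630; d = -22; T(2) = 2*(-5) + 1*(-22) = -32; iterating: T(2)=-32, T(3)=-69, T(4)=-170, T(5)=-409, T(6)=-988, T(7)=-2385, T(8)=-5758, T(9)=-13901, T(10)=-33560, T(11)=-81021; answer -81021
Part 3: U2 = -81021; m = 6; remainder = value at the root: -9*(6)^4 + 2*(6)^3 + 3*(6)^2 + 3*(6)^1 - 6 = (-11664) + (432) + (108) + (18) + (-6) = -11112; answer -11112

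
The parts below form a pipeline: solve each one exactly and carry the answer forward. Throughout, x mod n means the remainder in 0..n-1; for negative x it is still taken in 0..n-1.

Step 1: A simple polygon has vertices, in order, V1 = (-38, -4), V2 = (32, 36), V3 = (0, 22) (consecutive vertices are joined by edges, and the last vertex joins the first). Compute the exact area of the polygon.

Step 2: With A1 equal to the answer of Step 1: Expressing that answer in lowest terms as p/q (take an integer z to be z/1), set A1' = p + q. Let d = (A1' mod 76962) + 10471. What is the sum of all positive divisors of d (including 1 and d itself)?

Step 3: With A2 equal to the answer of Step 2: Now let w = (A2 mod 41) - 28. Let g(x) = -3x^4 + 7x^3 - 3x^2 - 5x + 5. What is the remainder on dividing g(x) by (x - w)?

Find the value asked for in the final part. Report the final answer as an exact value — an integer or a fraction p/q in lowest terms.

-74671

Step 1: cross terms: (-38*36 - 32*-4)=-1240, (32*22 - 0*36)=704, (0*-4 - -38*22)=836; twice the area = |300| = 300; area = 150; answer 150
Step 2: A1 = 150; threaded value p + q = 151; d = 10622; 10622 = 2 * 47 * 113; sigma = (1 + 2) * (1 + 47) * (1 + 113) = 3 * 48 * 114 = 16416; answer 16416
Step 3: A2 = 16416; w = -12; remainder = value at the root: -3*(-12)^4 + 7*(-12)^3 - 3*(-12)^2 - 5*(-12)^1 + 5 = (-62208) + (-12096) + (-432) + (60) + (5) = -74671; answer -74671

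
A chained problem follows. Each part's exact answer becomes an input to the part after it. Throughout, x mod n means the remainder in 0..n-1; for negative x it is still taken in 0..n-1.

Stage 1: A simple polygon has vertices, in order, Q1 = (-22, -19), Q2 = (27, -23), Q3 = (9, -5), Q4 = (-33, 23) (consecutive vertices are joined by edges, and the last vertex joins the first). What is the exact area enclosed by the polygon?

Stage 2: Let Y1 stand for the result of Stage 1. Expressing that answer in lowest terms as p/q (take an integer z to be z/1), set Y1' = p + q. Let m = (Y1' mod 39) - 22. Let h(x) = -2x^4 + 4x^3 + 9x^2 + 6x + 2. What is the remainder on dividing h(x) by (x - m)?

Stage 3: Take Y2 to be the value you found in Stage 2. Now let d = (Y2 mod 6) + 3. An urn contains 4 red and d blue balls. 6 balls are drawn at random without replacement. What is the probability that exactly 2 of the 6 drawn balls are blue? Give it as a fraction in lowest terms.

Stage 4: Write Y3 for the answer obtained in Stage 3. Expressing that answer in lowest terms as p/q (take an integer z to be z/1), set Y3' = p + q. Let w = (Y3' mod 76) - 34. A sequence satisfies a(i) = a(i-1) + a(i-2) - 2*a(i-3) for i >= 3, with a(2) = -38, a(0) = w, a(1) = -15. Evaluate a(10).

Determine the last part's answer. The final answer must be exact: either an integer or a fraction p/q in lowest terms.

243

Stage 1: cross terms: (-22*-23 - 27*-19)=1019, (27*-5 - 9*-23)=72, (9*23 - -33*-5)=42, (-33*-19 - -22*23)=1133; twice the area = |2266| = 2266; area = 1133; answer 1133
Stage 2: Y1 = 1133; threaded value p + q = 1134; m = -19; remainder = value at the root: -2*(-19)^4 + 4*(-19)^3 + 9*(-19)^2 + 6*(-19)^1 + 2 = (-260642) + (-27436) + (3249) + (-114) + (2) = -284941; answer -284941
Stage 3: Y2 = -284941; d = 8; total draws C(12,6) = 924; favorable C(8,2)*C(4,4) = 28; P = 1/33; answer 1/33
Stage 4: Y3 = 1/33; threaded value p + q = 34; w = 0; a(3) = 1*(-38) + 1*(-15) - 2*(0) = -53; iterating: a(3)=-53, a(4)=-61, a(5)=-38, a(6)=7, a(7)=91, a(8)=174, a(9)=251, a(10)=243; answer 243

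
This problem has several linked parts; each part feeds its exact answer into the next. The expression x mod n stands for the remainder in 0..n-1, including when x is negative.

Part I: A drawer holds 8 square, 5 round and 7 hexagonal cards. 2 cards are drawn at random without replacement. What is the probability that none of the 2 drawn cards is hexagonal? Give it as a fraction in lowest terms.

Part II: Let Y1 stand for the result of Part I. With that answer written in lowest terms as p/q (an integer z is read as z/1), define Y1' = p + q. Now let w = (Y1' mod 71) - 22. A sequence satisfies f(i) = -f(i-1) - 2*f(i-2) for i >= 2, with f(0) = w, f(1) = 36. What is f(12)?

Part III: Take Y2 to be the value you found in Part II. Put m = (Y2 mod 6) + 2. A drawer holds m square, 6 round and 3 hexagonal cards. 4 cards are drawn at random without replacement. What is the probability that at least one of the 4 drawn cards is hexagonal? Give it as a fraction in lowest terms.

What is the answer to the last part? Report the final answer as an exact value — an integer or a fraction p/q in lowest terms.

Part I: total draws C(20,2) = 190; favorable C(13,2) = 78; P = 39/95; answer 39/95
Part II: Y1 = 39/95; threaded value p + q = 134; w = 41; f(2) = -1*(36) - 2*(41) = -118; iterating: f(2)=-118, f(3)=46, f(4)=190, f(5)=-282, f(6)=-98, f(7)=662, f(8)=-466, f(9)=-858, f(10)=1790, f(11)=-74, f(12)=-3506; answer -3506
Part III: Y2 = -3506; m = 6; total draws C(15,4) = 1365; complement C(12,4) = 495; favorable 1365 - 495 = 870; P = 58/91; answer 58/91

58/91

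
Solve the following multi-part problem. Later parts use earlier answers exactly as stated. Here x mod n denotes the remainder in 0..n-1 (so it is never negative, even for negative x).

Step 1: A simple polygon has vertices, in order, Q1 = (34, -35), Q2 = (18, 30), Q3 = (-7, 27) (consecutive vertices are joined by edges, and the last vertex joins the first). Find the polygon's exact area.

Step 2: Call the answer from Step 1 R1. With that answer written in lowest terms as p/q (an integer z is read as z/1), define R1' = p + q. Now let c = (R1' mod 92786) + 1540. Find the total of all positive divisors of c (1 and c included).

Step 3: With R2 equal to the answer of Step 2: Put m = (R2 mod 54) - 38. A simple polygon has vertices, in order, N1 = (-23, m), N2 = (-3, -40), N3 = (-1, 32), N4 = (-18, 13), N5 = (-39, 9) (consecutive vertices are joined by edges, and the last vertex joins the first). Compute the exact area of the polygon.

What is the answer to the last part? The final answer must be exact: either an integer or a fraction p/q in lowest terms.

Step 1: cross terms: (34*30 - 18*-35)=1650, (18*27 - -7*30)=696, (-7*-35 - 34*27)=-673; twice the area = |1673| = 1673; area = 1673/2; answer 1673/2
Step 2: R1 = 1673/2; threaded value p + q = 1675; c = 3215; 3215 = 5 * 643; sigma = (1 + 5) * (1 + 643) = 6 * 644 = 3864; answer 3864
Step 3: R2 = 3864; m = -8; cross terms: (-23*-40 - -3*-8)=896, (-3*32 - -1*-40)=-136, (-1*13 - -18*32)=563, (-18*9 - -39*13)=345, (-39*-8 - -23*9)=519; twice the area = |2187| = 2187; area = 2187/2; answer 2187/2

2187/2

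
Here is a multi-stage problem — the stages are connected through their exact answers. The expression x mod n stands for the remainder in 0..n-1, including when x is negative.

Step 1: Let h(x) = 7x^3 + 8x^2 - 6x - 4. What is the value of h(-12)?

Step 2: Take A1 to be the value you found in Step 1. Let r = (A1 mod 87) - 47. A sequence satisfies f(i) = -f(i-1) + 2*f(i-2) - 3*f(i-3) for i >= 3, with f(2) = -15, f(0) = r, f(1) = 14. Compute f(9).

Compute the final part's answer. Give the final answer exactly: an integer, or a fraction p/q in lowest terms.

Step 1: 7*(-12)^3 + 8*(-12)^2 - 6*(-12)^1 - 4 = (-12096) + (1152) + (72) + (-4) = -10876; answer -10876
Step 2: A1 = -10876; r = 39; f(3) = -1*(-15) + 2*(14) - 3*(39) = -74; iterating: f(3)=-74, f(4)=2, f(5)=-105, f(6)=331, f(7)=-547, f(8)=1524, f(9)=-3611; answer -3611

-3611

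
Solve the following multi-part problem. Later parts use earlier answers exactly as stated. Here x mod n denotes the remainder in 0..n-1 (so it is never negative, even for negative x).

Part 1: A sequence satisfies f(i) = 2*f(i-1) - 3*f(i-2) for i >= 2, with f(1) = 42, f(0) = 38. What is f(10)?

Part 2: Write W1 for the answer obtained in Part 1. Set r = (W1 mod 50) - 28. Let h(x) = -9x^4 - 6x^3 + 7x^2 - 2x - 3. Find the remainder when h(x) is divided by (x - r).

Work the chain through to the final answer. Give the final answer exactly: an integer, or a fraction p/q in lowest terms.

-2898963

Part 1: f(2) = 2*(42) - 3*(38) = -30; iterating: f(2)=-30, f(3)=-186, f(4)=-282, f(5)=-6, f(6)=834, f(7)=1686, f(8)=870, f(9)=-3318, f(10)=-9246; answer -9246
Part 2: W1 = -9246; r = -24; remainder = value at the root: -9*(-24)^4 - 6*(-24)^3 + 7*(-24)^2 - 2*(-24)^1 - 3 = (-2985984) + (82944) + (4032) + (48) + (-3) = -2898963; answer -2898963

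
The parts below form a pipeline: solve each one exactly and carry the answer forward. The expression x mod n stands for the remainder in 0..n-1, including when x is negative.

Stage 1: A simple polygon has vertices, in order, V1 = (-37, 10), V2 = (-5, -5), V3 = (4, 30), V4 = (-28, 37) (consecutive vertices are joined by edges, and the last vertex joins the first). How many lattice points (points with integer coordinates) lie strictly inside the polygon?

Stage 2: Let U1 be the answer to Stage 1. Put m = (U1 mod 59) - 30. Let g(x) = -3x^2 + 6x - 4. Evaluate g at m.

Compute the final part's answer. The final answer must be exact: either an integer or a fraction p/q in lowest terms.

Stage 1: cross terms: (-37*-5 - -5*10)=235, (-5*30 - 4*-5)=-130, (4*37 - -28*30)=988, (-28*10 - -37*37)=1089; twice the area = |2182| = 2182; area = 1091; boundary points = 1 + 1 + 1 + 9 = 12; strictly interior points = area - boundary/2 + 1 = 1086; answer 1086
Stage 2: U1 = 1086; m = -6; -3*(-6)^2 + 6*(-6)^1 - 4 = (-108) + (-36) + (-4) = -148; answer -148

-148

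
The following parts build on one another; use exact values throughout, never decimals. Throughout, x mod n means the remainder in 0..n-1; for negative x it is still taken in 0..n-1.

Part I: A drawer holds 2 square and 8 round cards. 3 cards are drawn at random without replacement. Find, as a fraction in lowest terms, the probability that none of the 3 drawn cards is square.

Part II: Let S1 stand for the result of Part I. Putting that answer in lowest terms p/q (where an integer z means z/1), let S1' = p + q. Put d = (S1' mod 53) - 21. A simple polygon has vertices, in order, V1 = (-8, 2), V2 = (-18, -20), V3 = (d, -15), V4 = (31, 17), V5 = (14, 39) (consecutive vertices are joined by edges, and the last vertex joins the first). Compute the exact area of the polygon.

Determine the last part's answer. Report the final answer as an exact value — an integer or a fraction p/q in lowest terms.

2279/2

Part I: total draws C(10,3) = 120; favorable C(8,3) = 56; P = 7/15; answer 7/15
Part II: S1 = 7/15; threaded value p + q = 22; d = 1; cross terms: (-8*-20 - -18*2)=196, (-18*-15 - 1*-20)=290, (1*17 - 31*-15)=482, (31*39 - 14*17)=971, (14*2 - -8*39)=340; twice the area = |2279| = 2279; area = 2279/2; answer 2279/2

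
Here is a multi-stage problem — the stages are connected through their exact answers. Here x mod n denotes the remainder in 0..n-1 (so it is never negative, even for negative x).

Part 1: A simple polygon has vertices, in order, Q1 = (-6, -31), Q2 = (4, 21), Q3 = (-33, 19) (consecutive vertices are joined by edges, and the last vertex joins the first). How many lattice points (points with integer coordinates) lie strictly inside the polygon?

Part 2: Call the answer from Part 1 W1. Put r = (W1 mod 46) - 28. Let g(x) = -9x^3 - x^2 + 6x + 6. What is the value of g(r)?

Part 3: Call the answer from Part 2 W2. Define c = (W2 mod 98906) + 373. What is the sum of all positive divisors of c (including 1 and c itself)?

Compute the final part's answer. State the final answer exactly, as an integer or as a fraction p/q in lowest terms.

133584

Part 1: cross terms: (-6*21 - 4*-31)=-2, (4*19 - -33*21)=769, (-33*-31 - -6*19)=1137; twice the area = |1904| = 1904; area = 952; boundary points = 2 + 1 + 1 = 4; strictly interior points = area - boundary/2 + 1 = 951; answer 951
Part 2: W1 = 951; r = 3; -9*(3)^3 - 1*(3)^2 + 6*(3)^1 + 6 = (-243) + (-9) + (18) + (6) = -228; answer -228
Part 3: W2 = -228; c = 99051; 99051 = 3 * 137 * 241; sigma = (1 + 3) * (1 + 137) * (1 + 241) = 4 * 138 * 242 = 133584; answer 133584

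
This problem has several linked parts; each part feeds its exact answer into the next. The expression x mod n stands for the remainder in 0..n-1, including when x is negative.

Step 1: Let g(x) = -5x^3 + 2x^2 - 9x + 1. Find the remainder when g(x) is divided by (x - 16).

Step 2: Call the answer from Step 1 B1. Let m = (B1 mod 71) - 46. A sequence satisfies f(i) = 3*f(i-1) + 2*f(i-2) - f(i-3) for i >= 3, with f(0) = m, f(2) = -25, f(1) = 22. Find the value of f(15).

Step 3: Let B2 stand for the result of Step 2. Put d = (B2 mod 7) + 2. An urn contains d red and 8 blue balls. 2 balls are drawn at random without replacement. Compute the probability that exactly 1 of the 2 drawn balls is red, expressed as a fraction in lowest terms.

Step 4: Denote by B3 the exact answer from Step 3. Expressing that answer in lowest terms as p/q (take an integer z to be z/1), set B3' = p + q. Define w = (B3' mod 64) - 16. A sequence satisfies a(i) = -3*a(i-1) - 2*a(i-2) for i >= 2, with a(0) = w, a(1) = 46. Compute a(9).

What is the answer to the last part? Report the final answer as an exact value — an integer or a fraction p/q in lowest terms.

Step 1: remainder = value at the root: -5*(16)^3 + 2*(16)^2 - 9*(16)^1 + 1 = (-20480) + (512) + (-144) + (1) = -20111; answer -20111
Step 2: B1 = -20111; m = 7; f(3) = 3*(-25) + 2*(22) - 1*(7) = -38; iterating: f(3)=-38, f(4)=-186, f(5)=-609, f(6)=-2161, f(7)=-7515, f(8)=-26258, f(9)=-91643, f(10)=-319930, f(11)=-1116818, f(12)=-3898671, f(13)=-13609719, f(14)=-47509681, f(15)=-165849810; answer -165849810
Step 3: B2 = -165849810; d = 2; total draws C(10,2) = 45; favorable C(2,1)*C(8,1) = 16; P = 16/45; answer 16/45
Step 4: B3 = 16/45; threaded value p + q = 61; w = 45; a(2) = -3*(46) - 2*(45) = -228; iterating: a(2)=-228, a(3)=592, a(4)=-1320, a(5)=2776, a(6)=-5688, a(7)=11512, a(8)=-23160, a(9)=46456; answer 46456

46456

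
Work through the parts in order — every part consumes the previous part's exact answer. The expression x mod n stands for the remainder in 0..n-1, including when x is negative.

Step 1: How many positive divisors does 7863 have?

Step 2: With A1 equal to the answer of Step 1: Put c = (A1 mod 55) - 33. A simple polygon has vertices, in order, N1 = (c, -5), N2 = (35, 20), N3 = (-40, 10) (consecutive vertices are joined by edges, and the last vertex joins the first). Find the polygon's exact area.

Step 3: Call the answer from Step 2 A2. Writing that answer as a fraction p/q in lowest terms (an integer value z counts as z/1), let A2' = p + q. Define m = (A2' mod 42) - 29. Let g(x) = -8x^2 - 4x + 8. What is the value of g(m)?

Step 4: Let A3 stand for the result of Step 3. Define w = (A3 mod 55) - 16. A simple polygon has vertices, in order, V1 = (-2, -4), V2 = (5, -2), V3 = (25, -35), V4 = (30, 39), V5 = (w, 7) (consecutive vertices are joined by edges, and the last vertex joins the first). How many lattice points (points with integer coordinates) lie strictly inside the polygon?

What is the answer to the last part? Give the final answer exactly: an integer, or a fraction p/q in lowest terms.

1028

Step 1: 7863 = 3 * 2621; number of divisors = (1+1) * (1+1) = 4; answer 4
Step 2: A1 = 4; c = -29; cross terms: (-29*20 - 35*-5)=-405, (35*10 - -40*20)=1150, (-40*-5 - -29*10)=490; twice the area = |1235| = 1235; area = 1235/2; answer 1235/2
Step 3: A2 = 1235/2; threaded value p + q = 1237; m = -10; -8*(-10)^2 - 4*(-10)^1 + 8 = (-800) + (40) + (8) = -752; answer -752
Step 4: A3 = -752; w = 2; cross terms: (-2*-2 - 5*-4)=24, (5*-35 - 25*-2)=-125, (25*39 - 30*-35)=2025, (30*7 - 2*39)=132, (2*-4 - -2*7)=6; twice the area = |2062| = 2062; area = 1031; boundary points = 1 + 1 + 1 + 4 + 1 = 8; strictly interior points = area - boundary/2 + 1 = 1028; answer 1028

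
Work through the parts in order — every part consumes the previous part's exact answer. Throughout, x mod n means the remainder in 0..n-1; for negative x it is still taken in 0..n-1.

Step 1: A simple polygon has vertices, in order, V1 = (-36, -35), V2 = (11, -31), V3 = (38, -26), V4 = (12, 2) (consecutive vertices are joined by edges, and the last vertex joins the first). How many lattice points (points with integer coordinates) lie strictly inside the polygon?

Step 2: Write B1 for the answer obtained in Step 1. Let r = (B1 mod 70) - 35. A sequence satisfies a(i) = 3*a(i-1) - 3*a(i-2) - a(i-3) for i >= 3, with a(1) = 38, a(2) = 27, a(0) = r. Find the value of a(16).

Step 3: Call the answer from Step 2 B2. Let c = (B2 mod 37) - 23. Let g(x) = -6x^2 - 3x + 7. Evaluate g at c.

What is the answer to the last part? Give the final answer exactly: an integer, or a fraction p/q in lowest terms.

-56

Step 1: cross terms: (-36*-31 - 11*-35)=1501, (11*-26 - 38*-31)=892, (38*2 - 12*-26)=388, (12*-35 - -36*2)=-348; twice the area = |2433| = 2433; area = 2433/2; boundary points = 1 + 1 + 2 + 1 = 5; strictly interior points = area - boundary/2 + 1 = 1215; answer 1215
Step 2: B1 = 1215; r = -10; a(3) = 3*(27) - 3*(38) - 1*(-10) = -23; iterating: a(3)=-23, a(4)=-188, a(5)=-522, a(6)=-979, a(7)=-1183, a(8)=-90, a(9)=4258, a(10)=14227, a(11)=29997, a(12)=43052, a(13)=24938, a(14)=-84339, a(15)=-370883, a(16)=-884570; answer -884570
Step 3: B2 = -884570; c = 3; -6*(3)^2 - 3*(3)^1 + 7 = (-54) + (-9) + (7) = -56; answer -56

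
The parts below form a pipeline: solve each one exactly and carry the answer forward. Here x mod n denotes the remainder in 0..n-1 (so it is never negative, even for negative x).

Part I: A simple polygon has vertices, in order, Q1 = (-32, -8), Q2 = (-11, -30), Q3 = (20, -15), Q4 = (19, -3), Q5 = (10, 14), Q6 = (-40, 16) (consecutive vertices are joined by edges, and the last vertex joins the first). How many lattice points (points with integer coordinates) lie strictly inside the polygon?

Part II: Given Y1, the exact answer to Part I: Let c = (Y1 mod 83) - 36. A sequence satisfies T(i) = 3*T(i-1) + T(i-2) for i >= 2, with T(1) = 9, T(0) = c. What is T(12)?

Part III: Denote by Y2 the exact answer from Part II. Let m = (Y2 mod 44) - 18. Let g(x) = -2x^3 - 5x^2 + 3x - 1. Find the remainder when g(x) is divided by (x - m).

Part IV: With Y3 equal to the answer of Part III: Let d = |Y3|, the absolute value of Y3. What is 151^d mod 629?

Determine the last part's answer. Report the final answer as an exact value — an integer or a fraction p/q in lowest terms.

Part I: cross terms: (-32*-30 - -11*-8)=872, (-11*-15 - 20*-30)=765, (20*-3 - 19*-15)=225, (19*14 - 10*-3)=296, (10*16 - -40*14)=720, (-40*-8 - -32*16)=832; twice the area = |3710| = 3710; area = 1855; boundary points = 1 + 1 + 1 + 1 + 2 + 8 = 14; strictly interior points = area - boundary/2 + 1 = 1849; answer 1849
Part II: Y1 = 1849; c = -13; T(2) = 3*(9) + 1*(-13) = 14; iterating: T(2)=14, T(3)=51, T(4)=167, T(5)=552, T(6)=1823, T(7)=6021, T(8)=19886, T(9)=65679, T(10)=216923, T(11)=716448, T(12)=2366267; answer 2366267
Part III: Y2 = 2366267; m = 17; remainder = value at the root: -2*(17)^3 - 5*(17)^2 + 3*(17)^1 - 1 = (-9826) + (-1445) + (51) + (-1) = -11221; answer -11221
Part IV: Y3 = -11221; d = 11221; squarings mod 629: 151^1=151, 151^2=157, 151^4=118, 151^8=86, 151^16=477, 151^32=460, 151^64=256, 151^128=120, 151^256=562, 151^512=86, 151^1024=477, 151^2048=460, 151^4096=256, 151^8192=120; 151^11221 = 151^1 * 151^4 * 151^16 * 151^64 * 151^128 * 151^256 * 151^512 * 151^2048 * 151^8192 = 189 (mod 629); answer 189

189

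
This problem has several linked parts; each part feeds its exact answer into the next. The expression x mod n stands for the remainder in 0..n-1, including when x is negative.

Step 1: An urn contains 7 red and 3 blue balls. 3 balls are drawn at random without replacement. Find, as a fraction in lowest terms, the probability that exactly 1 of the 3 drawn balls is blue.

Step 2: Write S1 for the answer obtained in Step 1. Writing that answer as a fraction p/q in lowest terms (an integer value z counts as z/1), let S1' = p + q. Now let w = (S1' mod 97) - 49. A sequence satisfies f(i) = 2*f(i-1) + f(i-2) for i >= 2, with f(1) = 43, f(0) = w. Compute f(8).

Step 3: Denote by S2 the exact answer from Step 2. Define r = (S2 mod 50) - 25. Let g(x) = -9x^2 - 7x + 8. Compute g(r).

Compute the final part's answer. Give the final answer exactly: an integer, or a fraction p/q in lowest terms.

Step 1: total draws C(10,3) = 120; favorable C(3,1)*C(7,2) = 63; P = 21/40; answer 21/40
Step 2: S1 = 21/40; threaded value p + q = 61; w = 12; f(2) = 2*(43) + 1*(12) = 98; iterating: f(2)=98, f(3)=239, f(4)=576, f(5)=1391, f(6)=3358, f(7)=8107, f(8)=19572; answer 19572
Step 3: S2 = 19572; r = -3; -9*(-3)^2 - 7*(-3)^1 + 8 = (-81) + (21) + (8) = -52; answer -52

-52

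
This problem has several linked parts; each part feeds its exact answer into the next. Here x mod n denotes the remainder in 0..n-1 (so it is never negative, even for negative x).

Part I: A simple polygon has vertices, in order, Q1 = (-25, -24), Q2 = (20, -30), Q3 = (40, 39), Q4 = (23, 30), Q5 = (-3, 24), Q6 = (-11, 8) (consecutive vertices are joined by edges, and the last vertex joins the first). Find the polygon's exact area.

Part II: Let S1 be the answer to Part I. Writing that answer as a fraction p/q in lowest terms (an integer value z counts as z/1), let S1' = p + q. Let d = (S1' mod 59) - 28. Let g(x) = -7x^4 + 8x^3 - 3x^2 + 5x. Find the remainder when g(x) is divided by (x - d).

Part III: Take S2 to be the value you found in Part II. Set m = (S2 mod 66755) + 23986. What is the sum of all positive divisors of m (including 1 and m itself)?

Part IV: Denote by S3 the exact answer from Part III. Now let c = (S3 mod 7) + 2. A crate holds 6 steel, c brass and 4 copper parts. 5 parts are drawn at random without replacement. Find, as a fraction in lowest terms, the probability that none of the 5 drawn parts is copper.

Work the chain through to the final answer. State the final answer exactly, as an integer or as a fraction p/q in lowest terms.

99/476

Part I: cross terms: (-25*-30 - 20*-24)=1230, (20*39 - 40*-30)=1980, (40*30 - 23*39)=303, (23*24 - -3*30)=642, (-3*8 - -11*24)=240, (-11*-24 - -25*8)=464; twice the area = |4859| = 4859; area = 4859/2; answer 4859/2
Part II: S1 = 4859/2; threaded value p + q = 4861; d = -5; remainder = value at the root: -7*(-5)^4 + 8*(-5)^3 - 3*(-5)^2 + 5*(-5)^1 = (-4375) + (-1000) + (-75) + (-25) = -5475; answer -5475
Part III: S2 = -5475; m = 85266; 85266 = 2 * 3^3 * 1579; sigma = (1 + 2) * (1 + 3 + 9 + 27) * (1 + 1579) = 3 * 40 * 1580 = 189600; answer 189600
Part IV: S3 = 189600; c = 7; total draws C(17,5) = 6188; favorable C(13,5) = 1287; P = 99/476; answer 99/476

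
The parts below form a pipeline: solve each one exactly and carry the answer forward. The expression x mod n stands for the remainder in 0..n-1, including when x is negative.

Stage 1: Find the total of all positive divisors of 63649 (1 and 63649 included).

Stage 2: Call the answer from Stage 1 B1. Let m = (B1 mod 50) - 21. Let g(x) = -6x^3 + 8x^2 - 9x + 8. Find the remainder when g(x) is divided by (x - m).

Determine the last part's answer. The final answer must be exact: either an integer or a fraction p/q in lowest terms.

59291

Stage 1: 63649 is prime, so its only divisors are 1 and 63649; sigma = 1 + 63649 = 63650; answer 63650
Stage 2: B1 = 63650; m = -21; remainder = value at the root: -6*(-21)^3 + 8*(-21)^2 - 9*(-21)^1 + 8 = (55566) + (3528) + (189) + (8) = 59291; answer 59291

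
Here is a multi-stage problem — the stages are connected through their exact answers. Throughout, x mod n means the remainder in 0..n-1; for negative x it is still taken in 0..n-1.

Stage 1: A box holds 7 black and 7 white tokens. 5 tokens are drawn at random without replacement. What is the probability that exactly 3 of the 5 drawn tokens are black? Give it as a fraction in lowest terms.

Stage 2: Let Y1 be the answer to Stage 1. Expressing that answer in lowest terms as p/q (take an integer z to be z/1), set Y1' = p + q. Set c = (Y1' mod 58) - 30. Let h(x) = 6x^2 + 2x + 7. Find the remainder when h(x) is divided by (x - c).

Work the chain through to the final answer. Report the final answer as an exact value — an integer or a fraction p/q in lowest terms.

Stage 1: total draws C(14,5) = 2002; favorable C(7,3)*C(7,2) = 735; P = 105/286; answer 105/286
Stage 2: Y1 = 105/286; threaded value p + q = 391; c = 13; remainder = value at the root: 6*(13)^2 + 2*(13)^1 + 7 = (1014) + (26) + (7) = 1047; answer 1047

1047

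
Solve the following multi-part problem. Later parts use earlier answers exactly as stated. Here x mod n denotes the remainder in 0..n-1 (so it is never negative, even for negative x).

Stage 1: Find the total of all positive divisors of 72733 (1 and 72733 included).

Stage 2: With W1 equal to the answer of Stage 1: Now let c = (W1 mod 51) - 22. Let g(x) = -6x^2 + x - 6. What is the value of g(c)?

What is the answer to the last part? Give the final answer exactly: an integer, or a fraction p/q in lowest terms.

Stage 1: 72733 is prime, so its only divisors are 1 and 72733; sigma = 1 + 72733 = 72734; answer 72734
Stage 2: W1 = 72734; c = -14; -6*(-14)^2 + 1*(-14)^1 - 6 = (-1176) + (-14) + (-6) = -1196; answer -1196

-1196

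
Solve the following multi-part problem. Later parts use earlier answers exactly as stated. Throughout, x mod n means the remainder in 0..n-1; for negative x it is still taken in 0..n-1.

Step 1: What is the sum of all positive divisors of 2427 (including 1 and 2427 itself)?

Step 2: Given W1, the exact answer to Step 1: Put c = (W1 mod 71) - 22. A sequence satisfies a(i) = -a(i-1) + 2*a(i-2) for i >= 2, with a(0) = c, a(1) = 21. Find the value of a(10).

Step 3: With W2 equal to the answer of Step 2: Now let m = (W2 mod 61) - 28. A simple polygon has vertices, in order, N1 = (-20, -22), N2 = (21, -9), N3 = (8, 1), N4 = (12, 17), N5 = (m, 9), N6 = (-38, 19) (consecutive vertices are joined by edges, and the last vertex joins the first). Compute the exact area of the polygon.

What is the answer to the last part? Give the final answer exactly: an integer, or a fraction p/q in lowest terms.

2537/2

Step 1: 2427 = 3 * 809; sigma = (1 + 3) * (1 + 809) = 4 * 810 = 3240; answer 3240
Step 2: W1 = 3240; c = 23; a(2) = -1*(21) + 2*(23) = 25; iterating: a(2)=25, a(3)=17, a(4)=33, a(5)=1, a(6)=65, a(7)=-63, a(8)=193, a(9)=-319, a(10)=705; answer 705
Step 3: W2 = 705; m = 6; cross terms: (-20*-9 - 21*-22)=642, (21*1 - 8*-9)=93, (8*17 - 12*1)=124, (12*9 - 6*17)=6, (6*19 - -38*9)=456, (-38*-22 - -20*19)=1216; twice the area = |2537| = 2537; area = 2537/2; answer 2537/2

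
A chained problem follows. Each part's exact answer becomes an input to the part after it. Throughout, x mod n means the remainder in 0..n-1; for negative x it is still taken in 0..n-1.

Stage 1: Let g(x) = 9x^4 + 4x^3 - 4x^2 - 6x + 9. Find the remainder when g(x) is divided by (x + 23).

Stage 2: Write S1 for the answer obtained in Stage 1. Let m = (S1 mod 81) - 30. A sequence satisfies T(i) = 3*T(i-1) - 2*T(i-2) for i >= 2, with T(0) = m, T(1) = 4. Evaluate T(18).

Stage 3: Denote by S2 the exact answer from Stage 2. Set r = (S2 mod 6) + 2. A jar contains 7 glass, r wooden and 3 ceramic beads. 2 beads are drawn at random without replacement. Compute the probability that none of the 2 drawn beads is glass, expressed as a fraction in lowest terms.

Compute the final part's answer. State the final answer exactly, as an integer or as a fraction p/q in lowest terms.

Stage 1: remainder = value at the root: 9*(-23)^4 + 4*(-23)^3 - 4*(-23)^2 - 6*(-23)^1 + 9 = (2518569) + (-48668) + (-2116) + (138) + (9) = 2467932; answer 2467932
Stage 2: S1 = 2467932; m = -6; T(2) = 3*(4) - 2*(-6) = 24; iterating: T(2)=24, T(3)=64, T(4)=144, T(5)=304, T(6)=624, T(7)=1264, T(8)=2544, T(9)=5104, T(10)=10224, T(11)=20464, T(12)=40944, T(13)=81904, T(14)=163824, T(15)=327664, T(16)=655344, T(17)=1310704, T(18)=2621424; answer 2621424
Stage 3: S2 = 2621424; r = 2; total draws C(12,2) = 66; favorable C(5,2) = 10; P = 5/33; answer 5/33

5/33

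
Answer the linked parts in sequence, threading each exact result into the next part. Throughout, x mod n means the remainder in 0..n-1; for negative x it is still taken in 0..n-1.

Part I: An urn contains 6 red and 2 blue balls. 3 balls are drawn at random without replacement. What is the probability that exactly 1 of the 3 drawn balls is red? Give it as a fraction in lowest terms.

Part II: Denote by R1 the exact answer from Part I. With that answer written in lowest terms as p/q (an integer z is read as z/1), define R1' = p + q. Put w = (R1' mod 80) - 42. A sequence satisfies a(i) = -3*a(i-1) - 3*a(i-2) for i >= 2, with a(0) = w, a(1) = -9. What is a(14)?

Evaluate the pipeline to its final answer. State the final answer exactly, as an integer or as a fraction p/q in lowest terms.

Part I: total draws C(8,3) = 56; favorable C(6,1)*C(2,2) = 6; P = 3/28; answer 3/28
Part II: R1 = 3/28; threaded value p + q = 31; w = -11; a(2) = -3*(-9) - 3*(-11) = 60; iterating: a(2)=60, a(3)=-153, a(4)=279, a(5)=-378, a(6)=297, a(7)=243, a(8)=-1620, a(9)=4131, a(10)=-7533, a(11)=10206, a(12)=-8019, a(13)=-6561, a(14)=43740; answer 43740

43740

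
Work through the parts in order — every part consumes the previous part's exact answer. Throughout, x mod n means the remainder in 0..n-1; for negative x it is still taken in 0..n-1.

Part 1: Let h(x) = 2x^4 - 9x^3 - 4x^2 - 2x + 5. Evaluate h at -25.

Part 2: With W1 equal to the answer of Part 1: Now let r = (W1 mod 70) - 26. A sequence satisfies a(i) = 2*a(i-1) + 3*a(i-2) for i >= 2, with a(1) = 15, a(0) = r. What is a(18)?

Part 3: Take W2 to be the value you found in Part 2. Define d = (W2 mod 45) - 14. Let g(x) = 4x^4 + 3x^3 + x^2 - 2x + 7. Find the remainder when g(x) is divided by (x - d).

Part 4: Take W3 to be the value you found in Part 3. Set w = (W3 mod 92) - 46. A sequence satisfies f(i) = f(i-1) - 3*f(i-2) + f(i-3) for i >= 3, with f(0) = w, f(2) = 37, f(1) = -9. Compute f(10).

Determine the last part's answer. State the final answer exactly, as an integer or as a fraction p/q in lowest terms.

Part 1: 2*(-25)^4 - 9*(-25)^3 - 4*(-25)^2 - 2*(-25)^1 + 5 = (781250) + (140625) + (-2500) + (50) + (5) = 919430; answer 919430
Part 2: W1 = 919430; r = 24; a(2) = 2*(15) + 3*(24) = 102; iterating: a(2)=102, a(3)=249, a(4)=804, a(5)=2355, a(6)=7122, a(7)=21309, a(8)=63984, a(9)=191895, a(10)=575742, a(11)=1727169, a(12)=5181564, a(13)=15544635, a(14)=46633962, a(15)=139901829, a(16)=419705544, a(17)=1259116575, a(18)=3777349782; answer 3777349782
Part 3: W2 = 3777349782; d = -2; remainder = value at the root: 4*(-2)^4 + 3*(-2)^3 + 1*(-2)^2 - 2*(-2)^1 + 7 = (64) + (-24) + (4) + (4) + (7) = 55; answer 55
Part 4: W3 = 55; w = 9; f(3) = 1*(37) - 3*(-9) + 1*(9) = 73; iterating: f(3)=73, f(4)=-47, f(5)=-229, f(6)=-15, f(7)=625, f(8)=441, f(9)=-1449, f(10)=-2147; answer -2147

-2147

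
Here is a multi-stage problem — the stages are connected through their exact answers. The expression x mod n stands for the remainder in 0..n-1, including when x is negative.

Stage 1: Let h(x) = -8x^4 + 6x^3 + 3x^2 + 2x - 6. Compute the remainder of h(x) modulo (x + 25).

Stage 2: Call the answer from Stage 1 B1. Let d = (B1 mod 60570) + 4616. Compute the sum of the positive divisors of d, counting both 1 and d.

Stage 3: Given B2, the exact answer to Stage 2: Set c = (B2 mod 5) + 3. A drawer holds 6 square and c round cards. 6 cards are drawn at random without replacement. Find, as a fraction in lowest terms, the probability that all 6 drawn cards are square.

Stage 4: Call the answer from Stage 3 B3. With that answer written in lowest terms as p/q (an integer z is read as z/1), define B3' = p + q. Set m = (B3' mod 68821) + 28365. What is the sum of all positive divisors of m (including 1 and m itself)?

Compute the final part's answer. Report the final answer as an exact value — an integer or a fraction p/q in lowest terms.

55080

Stage 1: remainder = value at the root: -8*(-25)^4 + 6*(-25)^3 + 3*(-25)^2 + 2*(-25)^1 - 6 = (-3125000) + (-93750) + (1875) + (-50) + (-6) = -3216931; answer -3216931
Stage 2: B1 = -3216931; d = 58465; 58465 = 5 * 11 * 1063; sigma = (1 + 5) * (1 + 11) * (1 + 1063) = 6 * 12 * 1064 = 76608; answer 76608
Stage 3: B2 = 76608; c = 6; total draws C(12,6) = 924; favorable C(6,6) = 1; P = 1/924; answer 1/924
Stage 4: B3 = 1/924; threaded value p + q = 925; m = 29290; 29290 = 2 * 5 * 29 * 101; sigma = (1 + 2) * (1 + 5) * (1 + 29) * (1 + 101) = 3 * 6 * 30 * 102 = 55080; answer 55080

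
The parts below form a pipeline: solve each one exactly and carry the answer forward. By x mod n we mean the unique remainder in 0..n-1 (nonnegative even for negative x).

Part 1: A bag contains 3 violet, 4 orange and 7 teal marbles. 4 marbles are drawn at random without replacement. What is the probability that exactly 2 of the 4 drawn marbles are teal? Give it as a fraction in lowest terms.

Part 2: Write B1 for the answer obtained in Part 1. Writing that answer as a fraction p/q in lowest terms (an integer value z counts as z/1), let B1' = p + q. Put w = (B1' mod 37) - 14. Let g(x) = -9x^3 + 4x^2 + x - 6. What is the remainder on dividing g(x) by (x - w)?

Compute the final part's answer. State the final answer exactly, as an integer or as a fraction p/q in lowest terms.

-2890

Part 1: total draws C(14,4) = 1001; favorable C(7,2)*C(7,2) = 441; P = 63/143; answer 63/143
Part 2: B1 = 63/143; threaded value p + q = 206; w = 7; remainder = value at the root: -9*(7)^3 + 4*(7)^2 + 1*(7)^1 - 6 = (-3087) + (196) + (7) + (-6) = -2890; answer -2890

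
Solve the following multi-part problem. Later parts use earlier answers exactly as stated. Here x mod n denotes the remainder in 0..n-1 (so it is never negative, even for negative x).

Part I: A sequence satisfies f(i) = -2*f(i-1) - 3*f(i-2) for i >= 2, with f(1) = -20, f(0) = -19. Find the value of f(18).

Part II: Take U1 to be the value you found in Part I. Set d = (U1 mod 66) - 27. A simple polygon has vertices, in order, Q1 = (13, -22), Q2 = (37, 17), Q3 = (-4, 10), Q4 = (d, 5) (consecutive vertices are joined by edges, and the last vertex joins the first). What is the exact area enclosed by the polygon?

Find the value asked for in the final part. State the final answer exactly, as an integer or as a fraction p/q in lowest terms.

Part I: f(2) = -2*(-20) - 3*(-19) = 97; iterating: f(2)=97, f(3)=-134, f(4)=-23, f(5)=448, f(6)=-827, f(7)=310, f(8)=1861, f(9)=-4652, f(10)=3721, f(11)=6514, f(12)=-24191, f(13)=28840, f(14)=14893, f(15)=-116306, f(16)=187933, f(17)=-26948, f(18)=-509903; answer -509903
Part II: U1 = -509903; d = -14; cross terms: (13*17 - 37*-22)=1035, (37*10 - -4*17)=438, (-4*5 - -14*10)=120, (-14*-22 - 13*5)=243; twice the area = |1836| = 1836; area = 918; answer 918

918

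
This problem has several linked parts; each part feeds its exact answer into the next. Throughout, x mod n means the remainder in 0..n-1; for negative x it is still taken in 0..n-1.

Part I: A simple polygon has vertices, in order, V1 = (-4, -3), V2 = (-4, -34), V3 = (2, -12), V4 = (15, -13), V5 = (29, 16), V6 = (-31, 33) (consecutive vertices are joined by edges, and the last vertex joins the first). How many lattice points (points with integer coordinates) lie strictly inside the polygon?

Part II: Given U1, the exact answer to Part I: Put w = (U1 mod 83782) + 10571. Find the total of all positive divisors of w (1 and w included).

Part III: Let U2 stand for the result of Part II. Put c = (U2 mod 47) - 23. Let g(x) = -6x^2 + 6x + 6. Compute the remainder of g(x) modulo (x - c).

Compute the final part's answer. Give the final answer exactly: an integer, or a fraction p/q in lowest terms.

-1626

Part I: cross terms: (-4*-34 - -4*-3)=124, (-4*-12 - 2*-34)=116, (2*-13 - 15*-12)=154, (15*16 - 29*-13)=617, (29*33 - -31*16)=1453, (-31*-3 - -4*33)=225; twice the area = |2689| = 2689; area = 2689/2; boundary points = 31 + 2 + 1 + 1 + 1 + 9 = 45; strictly interior points = area - boundary/2 + 1 = 1323; answer 1323
Part II: U1 = 1323; w = 11894; 11894 = 2 * 19 * 313; sigma = (1 + 2) * (1 + 19) * (1 + 313) = 3 * 20 * 314 = 18840; answer 18840
Part III: U2 = 18840; c = 17; remainder = value at the root: -6*(17)^2 + 6*(17)^1 + 6 = (-1734) + (102) + (6) = -1626; answer -1626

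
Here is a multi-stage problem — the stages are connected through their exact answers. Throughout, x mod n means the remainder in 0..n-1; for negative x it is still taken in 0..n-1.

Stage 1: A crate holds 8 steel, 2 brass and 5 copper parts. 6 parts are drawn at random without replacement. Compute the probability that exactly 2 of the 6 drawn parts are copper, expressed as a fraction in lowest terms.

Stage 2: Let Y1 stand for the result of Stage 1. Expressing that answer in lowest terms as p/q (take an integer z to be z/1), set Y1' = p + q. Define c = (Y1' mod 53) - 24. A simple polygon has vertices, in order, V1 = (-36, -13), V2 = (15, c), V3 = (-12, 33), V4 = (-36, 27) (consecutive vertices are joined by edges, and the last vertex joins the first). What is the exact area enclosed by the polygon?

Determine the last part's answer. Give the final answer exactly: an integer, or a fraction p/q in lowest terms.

1257

Stage 1: total draws C(15,6) = 5005; favorable C(5,2)*C(10,4) = 2100; P = 60/143; answer 60/143
Stage 2: Y1 = 60/143; threaded value p + q = 203; c = 20; cross terms: (-36*20 - 15*-13)=-525, (15*33 - -12*20)=735, (-12*27 - -36*33)=864, (-36*-13 - -36*27)=1440; twice the area = |2514| = 2514; area = 1257; answer 1257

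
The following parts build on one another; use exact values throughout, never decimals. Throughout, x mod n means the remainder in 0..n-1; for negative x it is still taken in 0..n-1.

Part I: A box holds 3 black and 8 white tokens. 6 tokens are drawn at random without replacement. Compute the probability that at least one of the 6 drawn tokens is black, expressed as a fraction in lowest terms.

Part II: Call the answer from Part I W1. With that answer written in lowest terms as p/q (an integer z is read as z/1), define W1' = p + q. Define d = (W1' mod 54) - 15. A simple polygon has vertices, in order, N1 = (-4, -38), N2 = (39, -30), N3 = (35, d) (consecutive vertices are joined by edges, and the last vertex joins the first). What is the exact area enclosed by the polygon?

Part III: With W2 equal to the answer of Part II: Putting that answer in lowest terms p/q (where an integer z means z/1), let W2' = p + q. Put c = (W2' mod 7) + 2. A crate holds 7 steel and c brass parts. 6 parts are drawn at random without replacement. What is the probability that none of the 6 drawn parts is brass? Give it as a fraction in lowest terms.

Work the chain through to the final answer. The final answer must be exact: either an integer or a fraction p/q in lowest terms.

Part I: total draws C(11,6) = 462; complement C(8,6) = 28; favorable 462 - 28 = 434; P = 31/33; answer 31/33
Part II: W1 = 31/33; threaded value p + q = 64; d = -5; cross terms: (-4*-30 - 39*-38)=1602, (39*-5 - 35*-30)=855, (35*-38 - -4*-5)=-1350; twice the area = |1107| = 1107; area = 1107/2; answer 1107/2
Part III: W2 = 1107/2; threaded value p + q = 1109; c = 5; total draws C(12,6) = 924; favorable C(7,6) = 7; P = 1/132; answer 1/132

1/132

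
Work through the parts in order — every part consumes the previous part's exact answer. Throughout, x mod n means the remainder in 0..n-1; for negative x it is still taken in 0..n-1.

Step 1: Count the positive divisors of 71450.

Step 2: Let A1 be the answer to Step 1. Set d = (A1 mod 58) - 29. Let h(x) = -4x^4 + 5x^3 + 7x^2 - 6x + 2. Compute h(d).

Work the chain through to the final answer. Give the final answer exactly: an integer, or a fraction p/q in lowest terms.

Step 1: 71450 = 2 * 5^2 * 1429; number of divisors = (1+1) * (2+1) * (1+1) = 12; answer 12
Step 2: A1 = 12; d = -17; -4*(-17)^4 + 5*(-17)^3 + 7*(-17)^2 - 6*(-17)^1 + 2 = (-334084) + (-24565) + (2023) + (102) + (2) = -356522; answer -356522

-356522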